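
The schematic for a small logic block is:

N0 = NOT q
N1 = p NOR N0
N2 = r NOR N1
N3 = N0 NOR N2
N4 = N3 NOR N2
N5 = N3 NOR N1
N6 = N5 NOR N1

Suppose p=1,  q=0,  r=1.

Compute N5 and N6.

N5 = 1; N6 = 0

N0 = NOT q = NOT 0 = 1
N1 = p NOR N0 = 1 NOR 1 = 0
N2 = r NOR N1 = 1 NOR 0 = 0
N3 = N0 NOR N2 = 1 NOR 0 = 0
N5 = N3 NOR N1 = 0 NOR 0 = 1
N6 = N5 NOR N1 = 1 NOR 0 = 0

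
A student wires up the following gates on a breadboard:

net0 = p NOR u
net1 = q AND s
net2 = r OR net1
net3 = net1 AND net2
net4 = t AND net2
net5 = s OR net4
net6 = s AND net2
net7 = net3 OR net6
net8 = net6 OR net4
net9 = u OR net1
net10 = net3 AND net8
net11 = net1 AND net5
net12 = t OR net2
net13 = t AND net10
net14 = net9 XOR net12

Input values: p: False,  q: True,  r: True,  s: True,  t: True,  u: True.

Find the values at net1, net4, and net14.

net1 = q AND s = True AND True = True
net2 = r OR net1 = True OR True = True
net4 = t AND net2 = True AND True = True
net9 = u OR net1 = True OR True = True
net12 = t OR net2 = True OR True = True
net14 = net9 XOR net12 = True XOR True = False

net1 = True  net4 = True  net14 = False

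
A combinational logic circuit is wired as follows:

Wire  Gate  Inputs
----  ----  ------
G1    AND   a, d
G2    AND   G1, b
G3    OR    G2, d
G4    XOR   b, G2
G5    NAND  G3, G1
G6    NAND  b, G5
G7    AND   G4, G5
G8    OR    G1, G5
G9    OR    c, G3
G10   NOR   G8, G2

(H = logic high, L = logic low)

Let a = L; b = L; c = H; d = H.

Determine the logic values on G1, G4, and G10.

G1 = a AND d = L AND H = L
G2 = G1 AND b = L AND L = L
G3 = G2 OR d = L OR H = H
G4 = b XOR G2 = L XOR L = L
G5 = G3 NAND G1 = H NAND L = H
G8 = G1 OR G5 = L OR H = H
G10 = G8 NOR G2 = H NOR L = L

G1 = L  G4 = L  G10 = L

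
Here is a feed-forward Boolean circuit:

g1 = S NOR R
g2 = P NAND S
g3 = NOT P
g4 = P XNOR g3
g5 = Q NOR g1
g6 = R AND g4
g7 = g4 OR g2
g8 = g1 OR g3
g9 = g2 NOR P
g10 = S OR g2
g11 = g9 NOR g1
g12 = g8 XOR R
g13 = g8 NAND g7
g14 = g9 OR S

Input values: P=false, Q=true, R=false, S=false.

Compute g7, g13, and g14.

g1 = S NOR R = false NOR false = true
g2 = P NAND S = false NAND false = true
g3 = NOT P = NOT false = true
g4 = P XNOR g3 = false XNOR true = false
g7 = g4 OR g2 = false OR true = true
g8 = g1 OR g3 = true OR true = true
g9 = g2 NOR P = true NOR false = false
g13 = g8 NAND g7 = true NAND true = false
g14 = g9 OR S = false OR false = false

g7 = true, g13 = false, g14 = false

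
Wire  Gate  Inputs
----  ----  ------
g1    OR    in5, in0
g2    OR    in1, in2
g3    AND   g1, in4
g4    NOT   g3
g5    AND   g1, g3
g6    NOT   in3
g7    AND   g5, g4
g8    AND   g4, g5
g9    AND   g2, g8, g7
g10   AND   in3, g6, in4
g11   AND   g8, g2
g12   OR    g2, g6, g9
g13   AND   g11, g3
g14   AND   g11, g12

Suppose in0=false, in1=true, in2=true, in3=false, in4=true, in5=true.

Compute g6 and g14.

g1 = in5 OR in0 = true OR false = true
g2 = in1 OR in2 = true OR true = true
g3 = g1 AND in4 = true AND true = true
g4 = NOT g3 = NOT true = false
g5 = g1 AND g3 = true AND true = true
g6 = NOT in3 = NOT false = true
g7 = g5 AND g4 = true AND false = false
g8 = g4 AND g5 = false AND true = false
g9 = g2 AND g8 AND g7 = true AND false AND false = false
g11 = g8 AND g2 = false AND true = false
g12 = g2 OR g6 OR g9 = true OR true OR false = true
g14 = g11 AND g12 = false AND true = false

g6 = true; g14 = false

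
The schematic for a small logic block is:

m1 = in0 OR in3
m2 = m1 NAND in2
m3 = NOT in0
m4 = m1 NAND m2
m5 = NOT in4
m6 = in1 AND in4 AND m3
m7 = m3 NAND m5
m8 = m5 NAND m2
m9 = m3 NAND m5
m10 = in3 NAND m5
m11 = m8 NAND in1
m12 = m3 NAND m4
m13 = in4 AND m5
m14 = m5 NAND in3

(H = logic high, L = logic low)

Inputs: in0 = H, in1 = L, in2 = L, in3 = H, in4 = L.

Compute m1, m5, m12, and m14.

m1 = H; m5 = H; m12 = H; m14 = L

m1 = in0 OR in3 = H OR H = H
m2 = m1 NAND in2 = H NAND L = H
m3 = NOT in0 = NOT H = L
m4 = m1 NAND m2 = H NAND H = L
m5 = NOT in4 = NOT L = H
m12 = m3 NAND m4 = L NAND L = H
m14 = m5 NAND in3 = H NAND H = L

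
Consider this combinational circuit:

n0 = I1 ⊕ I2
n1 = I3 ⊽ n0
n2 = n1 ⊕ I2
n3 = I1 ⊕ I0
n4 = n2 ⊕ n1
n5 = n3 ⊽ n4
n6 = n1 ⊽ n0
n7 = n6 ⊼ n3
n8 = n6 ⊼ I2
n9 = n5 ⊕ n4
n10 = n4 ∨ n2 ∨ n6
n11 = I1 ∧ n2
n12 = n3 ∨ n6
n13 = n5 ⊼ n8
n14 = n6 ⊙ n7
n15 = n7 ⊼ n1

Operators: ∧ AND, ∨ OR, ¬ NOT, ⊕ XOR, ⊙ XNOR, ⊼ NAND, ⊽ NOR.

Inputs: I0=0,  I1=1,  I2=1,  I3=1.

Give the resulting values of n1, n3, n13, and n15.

n1 = 0  n3 = 1  n13 = 1  n15 = 1

n0 = I1 XOR I2 = 1 XOR 1 = 0
n1 = I3 NOR n0 = 1 NOR 0 = 0
n2 = n1 XOR I2 = 0 XOR 1 = 1
n3 = I1 XOR I0 = 1 XOR 0 = 1
n4 = n2 XOR n1 = 1 XOR 0 = 1
n5 = n3 NOR n4 = 1 NOR 1 = 0
n6 = n1 NOR n0 = 0 NOR 0 = 1
n7 = n6 NAND n3 = 1 NAND 1 = 0
n8 = n6 NAND I2 = 1 NAND 1 = 0
n13 = n5 NAND n8 = 0 NAND 0 = 1
n15 = n7 NAND n1 = 0 NAND 0 = 1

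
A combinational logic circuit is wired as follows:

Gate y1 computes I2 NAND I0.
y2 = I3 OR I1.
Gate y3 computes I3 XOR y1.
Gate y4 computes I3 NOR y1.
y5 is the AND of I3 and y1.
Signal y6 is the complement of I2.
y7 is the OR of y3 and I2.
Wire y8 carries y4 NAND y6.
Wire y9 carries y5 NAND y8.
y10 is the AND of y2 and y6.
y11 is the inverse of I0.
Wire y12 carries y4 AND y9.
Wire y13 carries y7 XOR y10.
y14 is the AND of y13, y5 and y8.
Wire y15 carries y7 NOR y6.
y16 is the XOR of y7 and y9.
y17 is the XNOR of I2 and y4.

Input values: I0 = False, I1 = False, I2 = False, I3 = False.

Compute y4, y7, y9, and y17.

y4 = False  y7 = True  y9 = True  y17 = True

y1 = I2 NAND I0 = False NAND False = True
y3 = I3 XOR y1 = False XOR True = True
y4 = I3 NOR y1 = False NOR True = False
y5 = I3 AND y1 = False AND True = False
y6 = NOT I2 = NOT False = True
y7 = y3 OR I2 = True OR False = True
y8 = y4 NAND y6 = False NAND True = True
y9 = y5 NAND y8 = False NAND True = True
y17 = I2 XNOR y4 = False XNOR False = True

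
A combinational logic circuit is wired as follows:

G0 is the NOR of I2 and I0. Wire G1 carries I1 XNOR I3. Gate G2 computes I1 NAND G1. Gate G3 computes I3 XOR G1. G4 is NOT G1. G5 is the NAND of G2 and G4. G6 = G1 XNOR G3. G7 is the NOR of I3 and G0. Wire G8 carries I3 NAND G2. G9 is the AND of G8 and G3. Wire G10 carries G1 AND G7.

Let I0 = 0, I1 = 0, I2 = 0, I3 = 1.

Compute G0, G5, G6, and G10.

G0 = I2 NOR I0 = 0 NOR 0 = 1
G1 = I1 XNOR I3 = 0 XNOR 1 = 0
G2 = I1 NAND G1 = 0 NAND 0 = 1
G3 = I3 XOR G1 = 1 XOR 0 = 1
G4 = NOT G1 = NOT 0 = 1
G5 = G2 NAND G4 = 1 NAND 1 = 0
G6 = G1 XNOR G3 = 0 XNOR 1 = 0
G7 = I3 NOR G0 = 1 NOR 1 = 0
G10 = G1 AND G7 = 0 AND 0 = 0

G0 = 1; G5 = 0; G6 = 0; G10 = 0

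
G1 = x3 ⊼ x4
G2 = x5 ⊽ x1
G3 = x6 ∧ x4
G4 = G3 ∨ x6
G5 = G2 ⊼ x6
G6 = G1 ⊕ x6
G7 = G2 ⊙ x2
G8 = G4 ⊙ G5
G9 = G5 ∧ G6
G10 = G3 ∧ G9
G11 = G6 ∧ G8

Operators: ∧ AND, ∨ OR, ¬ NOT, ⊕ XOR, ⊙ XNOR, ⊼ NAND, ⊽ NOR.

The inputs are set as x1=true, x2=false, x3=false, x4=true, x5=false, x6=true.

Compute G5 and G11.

G1 = x3 NAND x4 = false NAND true = true
G2 = x5 NOR x1 = false NOR true = false
G3 = x6 AND x4 = true AND true = true
G4 = G3 OR x6 = true OR true = true
G5 = G2 NAND x6 = false NAND true = true
G6 = G1 XOR x6 = true XOR true = false
G8 = G4 XNOR G5 = true XNOR true = true
G11 = G6 AND G8 = false AND true = false

G5 = true  G11 = false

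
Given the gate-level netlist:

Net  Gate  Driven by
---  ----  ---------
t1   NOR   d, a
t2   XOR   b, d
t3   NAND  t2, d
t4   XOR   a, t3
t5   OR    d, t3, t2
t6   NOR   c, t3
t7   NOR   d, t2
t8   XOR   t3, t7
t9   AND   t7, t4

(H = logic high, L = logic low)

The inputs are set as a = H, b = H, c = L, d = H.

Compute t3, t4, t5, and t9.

t2 = b XOR d = H XOR H = L
t3 = t2 NAND d = L NAND H = H
t4 = a XOR t3 = H XOR H = L
t5 = d OR t3 OR t2 = H OR H OR L = H
t7 = d NOR t2 = H NOR L = L
t9 = t7 AND t4 = L AND L = L

t3 = H  t4 = L  t5 = H  t9 = L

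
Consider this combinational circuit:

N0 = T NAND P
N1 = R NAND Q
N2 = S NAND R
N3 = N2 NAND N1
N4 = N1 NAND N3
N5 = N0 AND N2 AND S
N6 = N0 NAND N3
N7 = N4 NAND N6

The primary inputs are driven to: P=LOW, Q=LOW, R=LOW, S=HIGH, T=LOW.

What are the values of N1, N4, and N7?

N0 = T NAND P = LOW NAND LOW = HIGH
N1 = R NAND Q = LOW NAND LOW = HIGH
N2 = S NAND R = HIGH NAND LOW = HIGH
N3 = N2 NAND N1 = HIGH NAND HIGH = LOW
N4 = N1 NAND N3 = HIGH NAND LOW = HIGH
N6 = N0 NAND N3 = HIGH NAND LOW = HIGH
N7 = N4 NAND N6 = HIGH NAND HIGH = LOW

N1 = HIGH; N4 = HIGH; N7 = LOW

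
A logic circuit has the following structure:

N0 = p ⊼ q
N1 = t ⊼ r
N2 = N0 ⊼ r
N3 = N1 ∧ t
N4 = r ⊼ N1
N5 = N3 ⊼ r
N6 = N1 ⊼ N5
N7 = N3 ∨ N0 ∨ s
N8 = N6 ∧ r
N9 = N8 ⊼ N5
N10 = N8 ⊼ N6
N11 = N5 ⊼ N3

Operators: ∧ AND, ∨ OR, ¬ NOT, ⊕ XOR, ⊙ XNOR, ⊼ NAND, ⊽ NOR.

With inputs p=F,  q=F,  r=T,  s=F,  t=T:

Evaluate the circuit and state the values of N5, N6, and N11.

N1 = t NAND r = T NAND T = F
N3 = N1 AND t = F AND T = F
N5 = N3 NAND r = F NAND T = T
N6 = N1 NAND N5 = F NAND T = T
N11 = N5 NAND N3 = T NAND F = T

N5 = T; N6 = T; N11 = T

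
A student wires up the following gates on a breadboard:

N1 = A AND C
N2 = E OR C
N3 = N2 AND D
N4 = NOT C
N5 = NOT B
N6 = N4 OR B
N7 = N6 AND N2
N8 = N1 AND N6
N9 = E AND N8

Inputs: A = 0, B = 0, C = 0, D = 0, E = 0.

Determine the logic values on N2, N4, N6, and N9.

N2 = 0  N4 = 1  N6 = 1  N9 = 0

N1 = A AND C = 0 AND 0 = 0
N2 = E OR C = 0 OR 0 = 0
N4 = NOT C = NOT 0 = 1
N6 = N4 OR B = 1 OR 0 = 1
N8 = N1 AND N6 = 0 AND 1 = 0
N9 = E AND N8 = 0 AND 0 = 0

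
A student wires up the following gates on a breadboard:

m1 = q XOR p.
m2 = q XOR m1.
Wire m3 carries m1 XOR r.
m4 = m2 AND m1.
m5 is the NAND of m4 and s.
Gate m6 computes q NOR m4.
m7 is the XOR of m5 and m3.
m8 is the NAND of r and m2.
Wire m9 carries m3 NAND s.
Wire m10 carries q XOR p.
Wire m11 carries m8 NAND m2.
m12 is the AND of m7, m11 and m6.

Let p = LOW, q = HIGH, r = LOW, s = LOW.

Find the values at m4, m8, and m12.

m1 = q XOR p = HIGH XOR LOW = HIGH
m2 = q XOR m1 = HIGH XOR HIGH = LOW
m3 = m1 XOR r = HIGH XOR LOW = HIGH
m4 = m2 AND m1 = LOW AND HIGH = LOW
m5 = m4 NAND s = LOW NAND LOW = HIGH
m6 = q NOR m4 = HIGH NOR LOW = LOW
m7 = m5 XOR m3 = HIGH XOR HIGH = LOW
m8 = r NAND m2 = LOW NAND LOW = HIGH
m11 = m8 NAND m2 = HIGH NAND LOW = HIGH
m12 = m7 AND m11 AND m6 = LOW AND HIGH AND LOW = LOW

m4 = LOW, m8 = HIGH, m12 = LOW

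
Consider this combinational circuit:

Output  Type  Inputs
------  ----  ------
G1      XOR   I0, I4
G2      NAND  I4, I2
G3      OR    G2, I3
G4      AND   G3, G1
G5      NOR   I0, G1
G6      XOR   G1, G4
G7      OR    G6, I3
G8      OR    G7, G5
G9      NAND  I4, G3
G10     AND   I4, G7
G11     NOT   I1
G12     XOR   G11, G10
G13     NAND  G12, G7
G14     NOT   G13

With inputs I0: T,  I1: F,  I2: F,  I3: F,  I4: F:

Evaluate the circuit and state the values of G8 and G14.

G8 = F, G14 = F

G1 = I0 XOR I4 = T XOR F = T
G2 = I4 NAND I2 = F NAND F = T
G3 = G2 OR I3 = T OR F = T
G4 = G3 AND G1 = T AND T = T
G5 = I0 NOR G1 = T NOR T = F
G6 = G1 XOR G4 = T XOR T = F
G7 = G6 OR I3 = F OR F = F
G8 = G7 OR G5 = F OR F = F
G10 = I4 AND G7 = F AND F = F
G11 = NOT I1 = NOT F = T
G12 = G11 XOR G10 = T XOR F = T
G13 = G12 NAND G7 = T NAND F = T
G14 = NOT G13 = NOT T = F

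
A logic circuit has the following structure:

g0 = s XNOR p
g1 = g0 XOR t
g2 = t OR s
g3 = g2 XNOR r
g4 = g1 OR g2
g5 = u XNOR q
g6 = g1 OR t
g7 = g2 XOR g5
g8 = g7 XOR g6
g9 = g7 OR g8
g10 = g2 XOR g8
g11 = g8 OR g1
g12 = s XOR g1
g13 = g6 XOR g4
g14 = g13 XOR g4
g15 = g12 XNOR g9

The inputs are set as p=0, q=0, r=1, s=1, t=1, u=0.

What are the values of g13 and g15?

g0 = s XNOR p = 1 XNOR 0 = 0
g1 = g0 XOR t = 0 XOR 1 = 1
g2 = t OR s = 1 OR 1 = 1
g4 = g1 OR g2 = 1 OR 1 = 1
g5 = u XNOR q = 0 XNOR 0 = 1
g6 = g1 OR t = 1 OR 1 = 1
g7 = g2 XOR g5 = 1 XOR 1 = 0
g8 = g7 XOR g6 = 0 XOR 1 = 1
g9 = g7 OR g8 = 0 OR 1 = 1
g12 = s XOR g1 = 1 XOR 1 = 0
g13 = g6 XOR g4 = 1 XOR 1 = 0
g15 = g12 XNOR g9 = 0 XNOR 1 = 0

g13 = 0, g15 = 0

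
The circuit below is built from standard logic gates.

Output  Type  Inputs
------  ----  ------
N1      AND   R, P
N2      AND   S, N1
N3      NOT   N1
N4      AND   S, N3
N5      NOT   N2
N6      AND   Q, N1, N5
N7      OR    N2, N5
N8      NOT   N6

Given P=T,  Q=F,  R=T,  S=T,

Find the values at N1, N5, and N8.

N1 = R AND P = T AND T = T
N2 = S AND N1 = T AND T = T
N5 = NOT N2 = NOT T = F
N6 = Q AND N1 AND N5 = F AND T AND F = F
N8 = NOT N6 = NOT F = T

N1 = T, N5 = F, N8 = T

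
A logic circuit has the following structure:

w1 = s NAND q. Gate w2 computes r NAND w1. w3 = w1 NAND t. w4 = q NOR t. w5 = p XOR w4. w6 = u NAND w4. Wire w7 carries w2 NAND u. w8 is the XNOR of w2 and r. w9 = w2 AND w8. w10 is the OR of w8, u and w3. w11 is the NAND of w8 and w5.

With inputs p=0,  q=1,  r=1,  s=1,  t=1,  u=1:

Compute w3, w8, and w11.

w3 = 1  w8 = 1  w11 = 1

w1 = s NAND q = 1 NAND 1 = 0
w2 = r NAND w1 = 1 NAND 0 = 1
w3 = w1 NAND t = 0 NAND 1 = 1
w4 = q NOR t = 1 NOR 1 = 0
w5 = p XOR w4 = 0 XOR 0 = 0
w8 = w2 XNOR r = 1 XNOR 1 = 1
w11 = w8 NAND w5 = 1 NAND 0 = 1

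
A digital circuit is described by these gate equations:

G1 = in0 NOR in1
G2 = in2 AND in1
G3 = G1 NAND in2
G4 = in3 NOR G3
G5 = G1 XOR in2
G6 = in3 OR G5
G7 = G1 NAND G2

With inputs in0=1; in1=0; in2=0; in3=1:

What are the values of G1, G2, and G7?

G1 = in0 NOR in1 = 1 NOR 0 = 0
G2 = in2 AND in1 = 0 AND 0 = 0
G7 = G1 NAND G2 = 0 NAND 0 = 1

G1 = 0, G2 = 0, G7 = 1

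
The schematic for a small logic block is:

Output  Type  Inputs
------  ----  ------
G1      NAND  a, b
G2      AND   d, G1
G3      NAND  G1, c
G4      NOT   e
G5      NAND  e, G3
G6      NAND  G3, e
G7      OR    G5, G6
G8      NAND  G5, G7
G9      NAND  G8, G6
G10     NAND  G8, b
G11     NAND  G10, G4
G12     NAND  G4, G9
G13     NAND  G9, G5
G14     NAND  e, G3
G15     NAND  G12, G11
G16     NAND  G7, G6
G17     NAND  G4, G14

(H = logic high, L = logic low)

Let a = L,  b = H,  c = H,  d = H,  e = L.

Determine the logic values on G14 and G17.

G14 = H  G17 = L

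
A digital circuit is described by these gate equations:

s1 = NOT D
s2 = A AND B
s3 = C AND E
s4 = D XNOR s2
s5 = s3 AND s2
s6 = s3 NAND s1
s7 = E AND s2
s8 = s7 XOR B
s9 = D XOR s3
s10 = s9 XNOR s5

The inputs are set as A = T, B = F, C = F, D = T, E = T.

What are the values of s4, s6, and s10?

s4 = F; s6 = T; s10 = F

s1 = NOT D = NOT T = F
s2 = A AND B = T AND F = F
s3 = C AND E = F AND T = F
s4 = D XNOR s2 = T XNOR F = F
s5 = s3 AND s2 = F AND F = F
s6 = s3 NAND s1 = F NAND F = T
s9 = D XOR s3 = T XOR F = T
s10 = s9 XNOR s5 = T XNOR F = F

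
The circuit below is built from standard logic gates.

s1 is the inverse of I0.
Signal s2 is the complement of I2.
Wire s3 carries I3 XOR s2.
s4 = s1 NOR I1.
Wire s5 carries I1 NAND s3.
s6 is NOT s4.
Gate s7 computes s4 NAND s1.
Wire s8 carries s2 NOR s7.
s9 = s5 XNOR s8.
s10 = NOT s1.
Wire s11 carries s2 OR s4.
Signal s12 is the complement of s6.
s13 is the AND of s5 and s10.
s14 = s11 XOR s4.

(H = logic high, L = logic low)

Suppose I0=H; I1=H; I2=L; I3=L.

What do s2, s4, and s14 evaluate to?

s1 = NOT I0 = NOT H = L
s2 = NOT I2 = NOT L = H
s4 = s1 NOR I1 = L NOR H = L
s11 = s2 OR s4 = H OR L = H
s14 = s11 XOR s4 = H XOR L = H

s2 = H, s4 = L, s14 = H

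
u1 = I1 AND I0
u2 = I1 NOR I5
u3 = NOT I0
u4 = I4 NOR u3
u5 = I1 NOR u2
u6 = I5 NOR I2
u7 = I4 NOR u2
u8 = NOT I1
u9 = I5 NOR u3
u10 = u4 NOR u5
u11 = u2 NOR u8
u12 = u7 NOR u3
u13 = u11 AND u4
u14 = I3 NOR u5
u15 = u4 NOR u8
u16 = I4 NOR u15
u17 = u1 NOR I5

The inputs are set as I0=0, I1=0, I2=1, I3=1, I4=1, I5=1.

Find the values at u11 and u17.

u1 = I1 AND I0 = 0 AND 0 = 0
u2 = I1 NOR I5 = 0 NOR 1 = 0
u8 = NOT I1 = NOT 0 = 1
u11 = u2 NOR u8 = 0 NOR 1 = 0
u17 = u1 NOR I5 = 0 NOR 1 = 0

u11 = 0, u17 = 0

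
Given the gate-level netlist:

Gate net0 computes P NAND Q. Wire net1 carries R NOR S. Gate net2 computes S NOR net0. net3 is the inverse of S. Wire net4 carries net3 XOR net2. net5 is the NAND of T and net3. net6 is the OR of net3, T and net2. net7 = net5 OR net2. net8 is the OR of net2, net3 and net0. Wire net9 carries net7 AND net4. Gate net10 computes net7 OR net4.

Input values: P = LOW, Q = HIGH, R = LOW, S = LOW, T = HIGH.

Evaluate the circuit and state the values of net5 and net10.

net0 = P NAND Q = LOW NAND HIGH = HIGH
net2 = S NOR net0 = LOW NOR HIGH = LOW
net3 = NOT S = NOT LOW = HIGH
net4 = net3 XOR net2 = HIGH XOR LOW = HIGH
net5 = T NAND net3 = HIGH NAND HIGH = LOW
net7 = net5 OR net2 = LOW OR LOW = LOW
net10 = net7 OR net4 = LOW OR HIGH = HIGH

net5 = LOW  net10 = HIGH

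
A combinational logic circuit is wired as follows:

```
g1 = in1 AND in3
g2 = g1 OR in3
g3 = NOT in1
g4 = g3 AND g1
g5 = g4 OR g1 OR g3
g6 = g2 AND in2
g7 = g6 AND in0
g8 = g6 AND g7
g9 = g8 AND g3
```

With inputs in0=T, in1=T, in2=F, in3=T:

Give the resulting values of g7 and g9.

g1 = in1 AND in3 = T AND T = T
g2 = g1 OR in3 = T OR T = T
g3 = NOT in1 = NOT T = F
g6 = g2 AND in2 = T AND F = F
g7 = g6 AND in0 = F AND T = F
g8 = g6 AND g7 = F AND F = F
g9 = g8 AND g3 = F AND F = F

g7 = F, g9 = F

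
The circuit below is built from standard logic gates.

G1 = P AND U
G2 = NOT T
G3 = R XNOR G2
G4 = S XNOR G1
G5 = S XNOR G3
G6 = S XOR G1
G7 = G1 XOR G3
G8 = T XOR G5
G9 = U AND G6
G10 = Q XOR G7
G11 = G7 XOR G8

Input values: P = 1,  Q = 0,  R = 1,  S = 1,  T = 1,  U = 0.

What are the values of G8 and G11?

G1 = P AND U = 1 AND 0 = 0
G2 = NOT T = NOT 1 = 0
G3 = R XNOR G2 = 1 XNOR 0 = 0
G5 = S XNOR G3 = 1 XNOR 0 = 0
G7 = G1 XOR G3 = 0 XOR 0 = 0
G8 = T XOR G5 = 1 XOR 0 = 1
G11 = G7 XOR G8 = 0 XOR 1 = 1

G8 = 1  G11 = 1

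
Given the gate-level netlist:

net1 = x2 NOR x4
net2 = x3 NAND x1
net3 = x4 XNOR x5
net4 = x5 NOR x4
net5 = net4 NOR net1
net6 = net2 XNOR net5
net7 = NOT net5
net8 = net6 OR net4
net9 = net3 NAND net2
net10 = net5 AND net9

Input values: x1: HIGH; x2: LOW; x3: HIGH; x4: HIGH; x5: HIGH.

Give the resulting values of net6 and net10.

net1 = x2 NOR x4 = LOW NOR HIGH = LOW
net2 = x3 NAND x1 = HIGH NAND HIGH = LOW
net3 = x4 XNOR x5 = HIGH XNOR HIGH = HIGH
net4 = x5 NOR x4 = HIGH NOR HIGH = LOW
net5 = net4 NOR net1 = LOW NOR LOW = HIGH
net6 = net2 XNOR net5 = LOW XNOR HIGH = LOW
net9 = net3 NAND net2 = HIGH NAND LOW = HIGH
net10 = net5 AND net9 = HIGH AND HIGH = HIGH

net6 = LOW  net10 = HIGH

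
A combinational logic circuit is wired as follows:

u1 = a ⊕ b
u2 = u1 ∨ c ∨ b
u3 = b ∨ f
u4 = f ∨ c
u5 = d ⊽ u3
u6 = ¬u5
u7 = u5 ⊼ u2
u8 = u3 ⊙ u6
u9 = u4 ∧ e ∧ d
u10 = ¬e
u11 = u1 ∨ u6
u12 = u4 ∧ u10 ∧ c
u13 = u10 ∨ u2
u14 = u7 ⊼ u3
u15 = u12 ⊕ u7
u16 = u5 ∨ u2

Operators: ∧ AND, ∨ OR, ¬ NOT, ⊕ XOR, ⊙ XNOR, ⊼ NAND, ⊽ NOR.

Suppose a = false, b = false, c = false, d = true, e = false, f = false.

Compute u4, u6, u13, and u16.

u1 = a XOR b = false XOR false = false
u2 = u1 OR c OR b = false OR false OR false = false
u3 = b OR f = false OR false = false
u4 = f OR c = false OR false = false
u5 = d NOR u3 = true NOR false = false
u6 = NOT u5 = NOT false = true
u10 = NOT e = NOT false = true
u13 = u10 OR u2 = true OR false = true
u16 = u5 OR u2 = false OR false = false

u4 = false, u6 = true, u13 = true, u16 = false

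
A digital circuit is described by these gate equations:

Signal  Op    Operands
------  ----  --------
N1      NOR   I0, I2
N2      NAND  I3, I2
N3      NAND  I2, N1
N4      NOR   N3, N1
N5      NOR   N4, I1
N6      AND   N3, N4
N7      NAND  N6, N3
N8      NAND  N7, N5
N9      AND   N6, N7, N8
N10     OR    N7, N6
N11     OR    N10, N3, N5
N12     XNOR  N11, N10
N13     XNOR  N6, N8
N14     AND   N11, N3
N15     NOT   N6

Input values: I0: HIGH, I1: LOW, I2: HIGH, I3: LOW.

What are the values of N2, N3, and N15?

N2 = HIGH  N3 = HIGH  N15 = HIGH

N1 = I0 NOR I2 = HIGH NOR HIGH = LOW
N2 = I3 NAND I2 = LOW NAND HIGH = HIGH
N3 = I2 NAND N1 = HIGH NAND LOW = HIGH
N4 = N3 NOR N1 = HIGH NOR LOW = LOW
N6 = N3 AND N4 = HIGH AND LOW = LOW
N15 = NOT N6 = NOT LOW = HIGH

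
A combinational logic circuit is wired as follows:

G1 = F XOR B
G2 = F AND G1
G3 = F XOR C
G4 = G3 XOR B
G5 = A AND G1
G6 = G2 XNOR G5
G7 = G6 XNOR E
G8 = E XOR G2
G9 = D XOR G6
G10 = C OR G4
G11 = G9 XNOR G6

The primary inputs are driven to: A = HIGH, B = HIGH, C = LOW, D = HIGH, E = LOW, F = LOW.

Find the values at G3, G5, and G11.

G3 = LOW  G5 = HIGH  G11 = LOW

G1 = F XOR B = LOW XOR HIGH = HIGH
G2 = F AND G1 = LOW AND HIGH = LOW
G3 = F XOR C = LOW XOR LOW = LOW
G5 = A AND G1 = HIGH AND HIGH = HIGH
G6 = G2 XNOR G5 = LOW XNOR HIGH = LOW
G9 = D XOR G6 = HIGH XOR LOW = HIGH
G11 = G9 XNOR G6 = HIGH XNOR LOW = LOW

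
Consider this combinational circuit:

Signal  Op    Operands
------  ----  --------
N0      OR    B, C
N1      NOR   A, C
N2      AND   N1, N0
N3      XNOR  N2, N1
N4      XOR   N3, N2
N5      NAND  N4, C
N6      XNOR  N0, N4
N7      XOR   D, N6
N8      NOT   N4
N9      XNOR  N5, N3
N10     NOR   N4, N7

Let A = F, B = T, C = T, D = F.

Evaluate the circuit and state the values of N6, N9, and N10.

N6 = T, N9 = F, N10 = F

N0 = B OR C = T OR T = T
N1 = A NOR C = F NOR T = F
N2 = N1 AND N0 = F AND T = F
N3 = N2 XNOR N1 = F XNOR F = T
N4 = N3 XOR N2 = T XOR F = T
N5 = N4 NAND C = T NAND T = F
N6 = N0 XNOR N4 = T XNOR T = T
N7 = D XOR N6 = F XOR T = T
N9 = N5 XNOR N3 = F XNOR T = F
N10 = N4 NOR N7 = T NOR T = F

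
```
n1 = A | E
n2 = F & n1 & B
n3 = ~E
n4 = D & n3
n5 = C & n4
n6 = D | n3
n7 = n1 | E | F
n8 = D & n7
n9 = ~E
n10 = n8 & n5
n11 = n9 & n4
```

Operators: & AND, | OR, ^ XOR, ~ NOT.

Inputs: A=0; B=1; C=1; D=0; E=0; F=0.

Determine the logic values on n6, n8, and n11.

n6 = 1, n8 = 0, n11 = 0

n1 = A OR E = 0 OR 0 = 0
n3 = NOT E = NOT 0 = 1
n4 = D AND n3 = 0 AND 1 = 0
n6 = D OR n3 = 0 OR 1 = 1
n7 = n1 OR E OR F = 0 OR 0 OR 0 = 0
n8 = D AND n7 = 0 AND 0 = 0
n9 = NOT E = NOT 0 = 1
n11 = n9 AND n4 = 1 AND 0 = 0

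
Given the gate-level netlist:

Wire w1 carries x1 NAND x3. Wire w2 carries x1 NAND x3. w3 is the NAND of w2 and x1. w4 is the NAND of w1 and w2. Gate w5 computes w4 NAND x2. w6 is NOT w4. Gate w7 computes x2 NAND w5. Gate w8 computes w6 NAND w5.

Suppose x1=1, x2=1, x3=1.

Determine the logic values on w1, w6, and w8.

w1 = 0, w6 = 0, w8 = 1

w1 = x1 NAND x3 = 1 NAND 1 = 0
w2 = x1 NAND x3 = 1 NAND 1 = 0
w4 = w1 NAND w2 = 0 NAND 0 = 1
w5 = w4 NAND x2 = 1 NAND 1 = 0
w6 = NOT w4 = NOT 1 = 0
w8 = w6 NAND w5 = 0 NAND 0 = 1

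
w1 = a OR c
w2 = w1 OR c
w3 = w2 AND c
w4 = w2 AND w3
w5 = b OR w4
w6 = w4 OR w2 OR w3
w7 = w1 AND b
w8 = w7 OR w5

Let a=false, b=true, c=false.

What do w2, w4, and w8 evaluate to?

w2 = false, w4 = false, w8 = true

w1 = a OR c = false OR false = false
w2 = w1 OR c = false OR false = false
w3 = w2 AND c = false AND false = false
w4 = w2 AND w3 = false AND false = false
w5 = b OR w4 = true OR false = true
w7 = w1 AND b = false AND true = false
w8 = w7 OR w5 = false OR true = true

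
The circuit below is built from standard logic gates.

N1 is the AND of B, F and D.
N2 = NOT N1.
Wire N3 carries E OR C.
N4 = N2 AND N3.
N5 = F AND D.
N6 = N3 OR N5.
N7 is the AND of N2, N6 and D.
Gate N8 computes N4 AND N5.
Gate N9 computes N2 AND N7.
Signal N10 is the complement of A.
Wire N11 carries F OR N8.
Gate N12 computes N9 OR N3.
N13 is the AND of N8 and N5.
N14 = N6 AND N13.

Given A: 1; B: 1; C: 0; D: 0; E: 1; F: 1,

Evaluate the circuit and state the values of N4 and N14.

N4 = 1  N14 = 0

N1 = B AND F AND D = 1 AND 1 AND 0 = 0
N2 = NOT N1 = NOT 0 = 1
N3 = E OR C = 1 OR 0 = 1
N4 = N2 AND N3 = 1 AND 1 = 1
N5 = F AND D = 1 AND 0 = 0
N6 = N3 OR N5 = 1 OR 0 = 1
N8 = N4 AND N5 = 1 AND 0 = 0
N13 = N8 AND N5 = 0 AND 0 = 0
N14 = N6 AND N13 = 1 AND 0 = 0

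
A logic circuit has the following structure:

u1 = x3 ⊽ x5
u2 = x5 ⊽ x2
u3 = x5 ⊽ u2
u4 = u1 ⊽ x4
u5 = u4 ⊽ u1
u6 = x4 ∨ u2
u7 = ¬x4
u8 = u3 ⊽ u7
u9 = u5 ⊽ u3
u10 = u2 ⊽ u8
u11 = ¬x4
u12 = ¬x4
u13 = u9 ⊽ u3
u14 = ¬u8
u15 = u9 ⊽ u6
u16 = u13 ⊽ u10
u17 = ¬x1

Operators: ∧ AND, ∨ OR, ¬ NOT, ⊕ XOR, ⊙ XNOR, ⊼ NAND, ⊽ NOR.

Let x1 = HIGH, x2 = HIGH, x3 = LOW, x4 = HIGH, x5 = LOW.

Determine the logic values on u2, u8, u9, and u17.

u2 = LOW; u8 = LOW; u9 = LOW; u17 = LOW

u1 = x3 NOR x5 = LOW NOR LOW = HIGH
u2 = x5 NOR x2 = LOW NOR HIGH = LOW
u3 = x5 NOR u2 = LOW NOR LOW = HIGH
u4 = u1 NOR x4 = HIGH NOR HIGH = LOW
u5 = u4 NOR u1 = LOW NOR HIGH = LOW
u7 = NOT x4 = NOT HIGH = LOW
u8 = u3 NOR u7 = HIGH NOR LOW = LOW
u9 = u5 NOR u3 = LOW NOR HIGH = LOW
u17 = NOT x1 = NOT HIGH = LOW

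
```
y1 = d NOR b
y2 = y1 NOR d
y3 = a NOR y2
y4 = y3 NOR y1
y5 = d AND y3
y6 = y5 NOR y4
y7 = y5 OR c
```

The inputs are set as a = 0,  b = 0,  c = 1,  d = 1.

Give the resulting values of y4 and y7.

y4 = 0  y7 = 1

y1 = d NOR b = 1 NOR 0 = 0
y2 = y1 NOR d = 0 NOR 1 = 0
y3 = a NOR y2 = 0 NOR 0 = 1
y4 = y3 NOR y1 = 1 NOR 0 = 0
y5 = d AND y3 = 1 AND 1 = 1
y7 = y5 OR c = 1 OR 1 = 1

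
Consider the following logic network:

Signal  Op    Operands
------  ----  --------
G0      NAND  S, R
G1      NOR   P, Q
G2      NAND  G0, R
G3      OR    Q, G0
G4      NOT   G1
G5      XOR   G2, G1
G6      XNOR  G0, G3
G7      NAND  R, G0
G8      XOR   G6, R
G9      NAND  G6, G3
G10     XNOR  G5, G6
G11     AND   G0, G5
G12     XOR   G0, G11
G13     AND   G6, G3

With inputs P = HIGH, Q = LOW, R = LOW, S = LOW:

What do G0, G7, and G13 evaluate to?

G0 = HIGH, G7 = HIGH, G13 = HIGH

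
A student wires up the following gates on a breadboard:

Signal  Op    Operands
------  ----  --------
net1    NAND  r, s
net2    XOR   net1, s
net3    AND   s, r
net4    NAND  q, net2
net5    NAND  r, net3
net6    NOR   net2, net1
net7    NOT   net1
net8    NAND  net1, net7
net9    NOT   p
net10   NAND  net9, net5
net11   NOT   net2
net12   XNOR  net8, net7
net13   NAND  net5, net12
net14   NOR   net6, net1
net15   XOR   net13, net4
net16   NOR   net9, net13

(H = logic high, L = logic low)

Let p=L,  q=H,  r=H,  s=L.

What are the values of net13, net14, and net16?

net13 = H, net14 = L, net16 = L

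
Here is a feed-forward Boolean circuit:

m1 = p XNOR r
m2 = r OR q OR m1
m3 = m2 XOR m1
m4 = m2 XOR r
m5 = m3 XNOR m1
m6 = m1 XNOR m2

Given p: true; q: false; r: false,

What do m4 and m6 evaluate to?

m4 = false, m6 = true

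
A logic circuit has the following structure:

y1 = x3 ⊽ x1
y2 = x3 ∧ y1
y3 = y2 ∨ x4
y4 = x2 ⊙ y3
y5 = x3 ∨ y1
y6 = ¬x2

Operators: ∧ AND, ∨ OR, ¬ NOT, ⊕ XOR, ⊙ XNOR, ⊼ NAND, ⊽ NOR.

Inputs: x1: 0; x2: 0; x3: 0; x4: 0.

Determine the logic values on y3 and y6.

y3 = 0, y6 = 1

y1 = x3 NOR x1 = 0 NOR 0 = 1
y2 = x3 AND y1 = 0 AND 1 = 0
y3 = y2 OR x4 = 0 OR 0 = 0
y6 = NOT x2 = NOT 0 = 1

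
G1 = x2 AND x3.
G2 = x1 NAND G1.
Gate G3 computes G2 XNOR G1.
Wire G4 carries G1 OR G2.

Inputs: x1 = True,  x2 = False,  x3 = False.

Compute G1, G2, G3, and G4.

G1 = False, G2 = True, G3 = False, G4 = True

G1 = x2 AND x3 = False AND False = False
G2 = x1 NAND G1 = True NAND False = True
G3 = G2 XNOR G1 = True XNOR False = False
G4 = G1 OR G2 = False OR True = True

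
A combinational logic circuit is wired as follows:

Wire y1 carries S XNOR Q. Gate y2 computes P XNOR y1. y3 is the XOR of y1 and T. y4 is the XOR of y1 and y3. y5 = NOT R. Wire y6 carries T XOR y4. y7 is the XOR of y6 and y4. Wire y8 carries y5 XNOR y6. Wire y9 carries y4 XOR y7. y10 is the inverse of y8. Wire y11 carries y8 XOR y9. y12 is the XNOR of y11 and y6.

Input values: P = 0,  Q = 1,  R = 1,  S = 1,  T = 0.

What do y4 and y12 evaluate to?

y4 = 0, y12 = 0

y1 = S XNOR Q = 1 XNOR 1 = 1
y3 = y1 XOR T = 1 XOR 0 = 1
y4 = y1 XOR y3 = 1 XOR 1 = 0
y5 = NOT R = NOT 1 = 0
y6 = T XOR y4 = 0 XOR 0 = 0
y7 = y6 XOR y4 = 0 XOR 0 = 0
y8 = y5 XNOR y6 = 0 XNOR 0 = 1
y9 = y4 XOR y7 = 0 XOR 0 = 0
y11 = y8 XOR y9 = 1 XOR 0 = 1
y12 = y11 XNOR y6 = 1 XNOR 0 = 0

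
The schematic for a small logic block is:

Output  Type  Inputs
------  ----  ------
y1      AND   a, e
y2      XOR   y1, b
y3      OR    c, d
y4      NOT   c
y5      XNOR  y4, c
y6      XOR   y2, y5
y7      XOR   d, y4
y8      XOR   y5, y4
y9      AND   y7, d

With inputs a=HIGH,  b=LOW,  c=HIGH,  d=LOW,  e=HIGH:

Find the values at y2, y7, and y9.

y1 = a AND e = HIGH AND HIGH = HIGH
y2 = y1 XOR b = HIGH XOR LOW = HIGH
y4 = NOT c = NOT HIGH = LOW
y7 = d XOR y4 = LOW XOR LOW = LOW
y9 = y7 AND d = LOW AND LOW = LOW

y2 = HIGH; y7 = LOW; y9 = LOW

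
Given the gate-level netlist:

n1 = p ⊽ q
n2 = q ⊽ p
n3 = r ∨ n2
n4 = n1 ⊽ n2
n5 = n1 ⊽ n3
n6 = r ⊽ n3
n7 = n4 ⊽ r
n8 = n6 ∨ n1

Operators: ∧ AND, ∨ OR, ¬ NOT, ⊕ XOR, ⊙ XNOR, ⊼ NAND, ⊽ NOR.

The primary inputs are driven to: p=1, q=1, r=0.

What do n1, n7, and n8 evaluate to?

n1 = p NOR q = 1 NOR 1 = 0
n2 = q NOR p = 1 NOR 1 = 0
n3 = r OR n2 = 0 OR 0 = 0
n4 = n1 NOR n2 = 0 NOR 0 = 1
n6 = r NOR n3 = 0 NOR 0 = 1
n7 = n4 NOR r = 1 NOR 0 = 0
n8 = n6 OR n1 = 1 OR 0 = 1

n1 = 0, n7 = 0, n8 = 1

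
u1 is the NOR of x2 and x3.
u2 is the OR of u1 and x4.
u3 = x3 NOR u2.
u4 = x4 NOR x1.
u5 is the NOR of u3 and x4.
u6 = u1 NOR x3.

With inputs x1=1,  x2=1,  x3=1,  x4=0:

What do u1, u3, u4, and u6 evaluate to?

u1 = 0, u3 = 0, u4 = 0, u6 = 0

u1 = x2 NOR x3 = 1 NOR 1 = 0
u2 = u1 OR x4 = 0 OR 0 = 0
u3 = x3 NOR u2 = 1 NOR 0 = 0
u4 = x4 NOR x1 = 0 NOR 1 = 0
u6 = u1 NOR x3 = 0 NOR 1 = 0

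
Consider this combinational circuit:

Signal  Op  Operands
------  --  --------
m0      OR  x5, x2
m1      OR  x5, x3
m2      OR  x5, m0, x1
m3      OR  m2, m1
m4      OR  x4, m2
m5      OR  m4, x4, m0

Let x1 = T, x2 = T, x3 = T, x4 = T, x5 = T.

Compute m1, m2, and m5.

m1 = T, m2 = T, m5 = T

m0 = x5 OR x2 = T OR T = T
m1 = x5 OR x3 = T OR T = T
m2 = x5 OR m0 OR x1 = T OR T OR T = T
m4 = x4 OR m2 = T OR T = T
m5 = m4 OR x4 OR m0 = T OR T OR T = T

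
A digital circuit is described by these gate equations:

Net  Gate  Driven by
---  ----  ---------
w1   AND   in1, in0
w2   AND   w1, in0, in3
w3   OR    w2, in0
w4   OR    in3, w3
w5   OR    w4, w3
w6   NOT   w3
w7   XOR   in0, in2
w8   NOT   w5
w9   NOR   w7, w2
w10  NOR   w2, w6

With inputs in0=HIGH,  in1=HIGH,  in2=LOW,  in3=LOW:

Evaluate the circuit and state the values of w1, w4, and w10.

w1 = in1 AND in0 = HIGH AND HIGH = HIGH
w2 = w1 AND in0 AND in3 = HIGH AND HIGH AND LOW = LOW
w3 = w2 OR in0 = LOW OR HIGH = HIGH
w4 = in3 OR w3 = LOW OR HIGH = HIGH
w6 = NOT w3 = NOT HIGH = LOW
w10 = w2 NOR w6 = LOW NOR LOW = HIGH

w1 = HIGH; w4 = HIGH; w10 = HIGH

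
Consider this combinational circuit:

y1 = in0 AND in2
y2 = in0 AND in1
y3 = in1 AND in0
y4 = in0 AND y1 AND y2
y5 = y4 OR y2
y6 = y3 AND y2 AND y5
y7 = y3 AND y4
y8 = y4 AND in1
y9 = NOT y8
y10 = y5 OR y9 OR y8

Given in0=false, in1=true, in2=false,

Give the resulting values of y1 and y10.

y1 = in0 AND in2 = false AND false = false
y2 = in0 AND in1 = false AND true = false
y4 = in0 AND y1 AND y2 = false AND false AND false = false
y5 = y4 OR y2 = false OR false = false
y8 = y4 AND in1 = false AND true = false
y9 = NOT y8 = NOT false = true
y10 = y5 OR y9 OR y8 = false OR true OR false = true

y1 = false; y10 = true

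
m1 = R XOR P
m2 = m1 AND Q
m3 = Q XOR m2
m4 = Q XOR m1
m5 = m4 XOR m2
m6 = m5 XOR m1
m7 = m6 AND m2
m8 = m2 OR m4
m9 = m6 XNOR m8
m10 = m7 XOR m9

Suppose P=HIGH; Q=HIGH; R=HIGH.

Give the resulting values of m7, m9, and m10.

m7 = LOW, m9 = HIGH, m10 = HIGH

m1 = R XOR P = HIGH XOR HIGH = LOW
m2 = m1 AND Q = LOW AND HIGH = LOW
m4 = Q XOR m1 = HIGH XOR LOW = HIGH
m5 = m4 XOR m2 = HIGH XOR LOW = HIGH
m6 = m5 XOR m1 = HIGH XOR LOW = HIGH
m7 = m6 AND m2 = HIGH AND LOW = LOW
m8 = m2 OR m4 = LOW OR HIGH = HIGH
m9 = m6 XNOR m8 = HIGH XNOR HIGH = HIGH
m10 = m7 XOR m9 = LOW XOR HIGH = HIGH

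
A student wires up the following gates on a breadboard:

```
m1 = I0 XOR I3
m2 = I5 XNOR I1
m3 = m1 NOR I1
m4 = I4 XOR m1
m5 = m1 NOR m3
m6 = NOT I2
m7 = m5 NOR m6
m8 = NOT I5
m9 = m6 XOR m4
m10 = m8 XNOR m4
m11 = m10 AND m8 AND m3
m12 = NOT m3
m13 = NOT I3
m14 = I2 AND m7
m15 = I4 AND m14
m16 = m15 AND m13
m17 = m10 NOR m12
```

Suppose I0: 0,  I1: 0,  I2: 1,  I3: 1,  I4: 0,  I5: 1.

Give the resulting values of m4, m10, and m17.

m4 = 1  m10 = 0  m17 = 0

m1 = I0 XOR I3 = 0 XOR 1 = 1
m3 = m1 NOR I1 = 1 NOR 0 = 0
m4 = I4 XOR m1 = 0 XOR 1 = 1
m8 = NOT I5 = NOT 1 = 0
m10 = m8 XNOR m4 = 0 XNOR 1 = 0
m12 = NOT m3 = NOT 0 = 1
m17 = m10 NOR m12 = 0 NOR 1 = 0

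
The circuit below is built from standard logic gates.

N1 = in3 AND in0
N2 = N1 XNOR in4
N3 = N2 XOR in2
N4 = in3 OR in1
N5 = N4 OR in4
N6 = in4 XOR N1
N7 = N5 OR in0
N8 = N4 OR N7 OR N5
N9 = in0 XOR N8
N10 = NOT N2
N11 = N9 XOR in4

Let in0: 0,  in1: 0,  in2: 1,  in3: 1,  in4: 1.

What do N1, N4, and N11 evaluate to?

N1 = in3 AND in0 = 1 AND 0 = 0
N4 = in3 OR in1 = 1 OR 0 = 1
N5 = N4 OR in4 = 1 OR 1 = 1
N7 = N5 OR in0 = 1 OR 0 = 1
N8 = N4 OR N7 OR N5 = 1 OR 1 OR 1 = 1
N9 = in0 XOR N8 = 0 XOR 1 = 1
N11 = N9 XOR in4 = 1 XOR 1 = 0

N1 = 0; N4 = 1; N11 = 0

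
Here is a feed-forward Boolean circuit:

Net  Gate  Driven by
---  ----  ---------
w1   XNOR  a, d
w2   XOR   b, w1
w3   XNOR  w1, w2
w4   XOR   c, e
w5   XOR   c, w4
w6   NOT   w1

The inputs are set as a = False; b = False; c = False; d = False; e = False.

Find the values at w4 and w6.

w1 = a XNOR d = False XNOR False = True
w4 = c XOR e = False XOR False = False
w6 = NOT w1 = NOT True = False

w4 = False  w6 = False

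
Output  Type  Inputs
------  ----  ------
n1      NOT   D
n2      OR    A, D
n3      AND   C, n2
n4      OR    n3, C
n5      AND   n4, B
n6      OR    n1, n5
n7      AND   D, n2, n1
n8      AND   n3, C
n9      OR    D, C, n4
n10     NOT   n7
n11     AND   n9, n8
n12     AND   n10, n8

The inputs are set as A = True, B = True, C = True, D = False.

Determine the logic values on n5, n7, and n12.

n1 = NOT D = NOT False = True
n2 = A OR D = True OR False = True
n3 = C AND n2 = True AND True = True
n4 = n3 OR C = True OR True = True
n5 = n4 AND B = True AND True = True
n7 = D AND n2 AND n1 = False AND True AND True = False
n8 = n3 AND C = True AND True = True
n10 = NOT n7 = NOT False = True
n12 = n10 AND n8 = True AND True = True

n5 = True, n7 = False, n12 = True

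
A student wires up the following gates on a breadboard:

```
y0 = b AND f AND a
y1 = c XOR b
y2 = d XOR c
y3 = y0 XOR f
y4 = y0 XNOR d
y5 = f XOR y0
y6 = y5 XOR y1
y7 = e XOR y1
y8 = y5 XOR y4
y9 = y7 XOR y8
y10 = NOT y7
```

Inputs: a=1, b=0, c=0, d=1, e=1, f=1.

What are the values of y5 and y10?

y0 = b AND f AND a = 0 AND 1 AND 1 = 0
y1 = c XOR b = 0 XOR 0 = 0
y5 = f XOR y0 = 1 XOR 0 = 1
y7 = e XOR y1 = 1 XOR 0 = 1
y10 = NOT y7 = NOT 1 = 0

y5 = 1; y10 = 0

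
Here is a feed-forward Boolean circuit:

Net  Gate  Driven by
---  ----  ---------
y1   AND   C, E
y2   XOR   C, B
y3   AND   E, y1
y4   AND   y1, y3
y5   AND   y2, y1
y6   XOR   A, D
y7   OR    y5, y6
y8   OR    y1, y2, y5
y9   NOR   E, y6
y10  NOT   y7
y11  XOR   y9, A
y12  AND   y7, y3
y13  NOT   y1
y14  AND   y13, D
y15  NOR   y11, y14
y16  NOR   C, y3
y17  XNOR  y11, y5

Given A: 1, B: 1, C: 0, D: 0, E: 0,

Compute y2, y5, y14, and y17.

y2 = 1, y5 = 0, y14 = 0, y17 = 0

y1 = C AND E = 0 AND 0 = 0
y2 = C XOR B = 0 XOR 1 = 1
y5 = y2 AND y1 = 1 AND 0 = 0
y6 = A XOR D = 1 XOR 0 = 1
y9 = E NOR y6 = 0 NOR 1 = 0
y11 = y9 XOR A = 0 XOR 1 = 1
y13 = NOT y1 = NOT 0 = 1
y14 = y13 AND D = 1 AND 0 = 0
y17 = y11 XNOR y5 = 1 XNOR 0 = 0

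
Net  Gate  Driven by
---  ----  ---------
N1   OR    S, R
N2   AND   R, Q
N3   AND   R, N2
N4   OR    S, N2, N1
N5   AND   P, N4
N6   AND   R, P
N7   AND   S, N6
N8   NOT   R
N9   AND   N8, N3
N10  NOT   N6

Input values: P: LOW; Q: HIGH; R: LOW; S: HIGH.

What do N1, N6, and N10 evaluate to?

N1 = S OR R = HIGH OR LOW = HIGH
N6 = R AND P = LOW AND LOW = LOW
N10 = NOT N6 = NOT LOW = HIGH

N1 = HIGH  N6 = LOW  N10 = HIGH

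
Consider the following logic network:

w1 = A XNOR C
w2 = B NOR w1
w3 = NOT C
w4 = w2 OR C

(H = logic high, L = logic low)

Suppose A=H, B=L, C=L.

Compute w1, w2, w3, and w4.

w1 = L; w2 = H; w3 = H; w4 = H

w1 = A XNOR C = H XNOR L = L
w2 = B NOR w1 = L NOR L = H
w3 = NOT C = NOT L = H
w4 = w2 OR C = H OR L = H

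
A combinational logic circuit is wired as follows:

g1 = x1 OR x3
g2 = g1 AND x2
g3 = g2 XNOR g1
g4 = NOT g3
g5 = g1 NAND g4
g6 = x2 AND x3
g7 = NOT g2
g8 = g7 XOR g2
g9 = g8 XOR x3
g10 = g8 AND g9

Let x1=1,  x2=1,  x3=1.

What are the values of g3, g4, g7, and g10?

g3 = 1  g4 = 0  g7 = 0  g10 = 0

g1 = x1 OR x3 = 1 OR 1 = 1
g2 = g1 AND x2 = 1 AND 1 = 1
g3 = g2 XNOR g1 = 1 XNOR 1 = 1
g4 = NOT g3 = NOT 1 = 0
g7 = NOT g2 = NOT 1 = 0
g8 = g7 XOR g2 = 0 XOR 1 = 1
g9 = g8 XOR x3 = 1 XOR 1 = 0
g10 = g8 AND g9 = 1 AND 0 = 0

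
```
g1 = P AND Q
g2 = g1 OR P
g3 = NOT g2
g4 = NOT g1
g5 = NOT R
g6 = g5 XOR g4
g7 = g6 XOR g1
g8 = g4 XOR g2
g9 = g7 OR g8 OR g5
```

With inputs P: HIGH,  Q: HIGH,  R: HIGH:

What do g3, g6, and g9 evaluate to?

g1 = P AND Q = HIGH AND HIGH = HIGH
g2 = g1 OR P = HIGH OR HIGH = HIGH
g3 = NOT g2 = NOT HIGH = LOW
g4 = NOT g1 = NOT HIGH = LOW
g5 = NOT R = NOT HIGH = LOW
g6 = g5 XOR g4 = LOW XOR LOW = LOW
g7 = g6 XOR g1 = LOW XOR HIGH = HIGH
g8 = g4 XOR g2 = LOW XOR HIGH = HIGH
g9 = g7 OR g8 OR g5 = HIGH OR HIGH OR LOW = HIGH

g3 = LOW; g6 = LOW; g9 = HIGH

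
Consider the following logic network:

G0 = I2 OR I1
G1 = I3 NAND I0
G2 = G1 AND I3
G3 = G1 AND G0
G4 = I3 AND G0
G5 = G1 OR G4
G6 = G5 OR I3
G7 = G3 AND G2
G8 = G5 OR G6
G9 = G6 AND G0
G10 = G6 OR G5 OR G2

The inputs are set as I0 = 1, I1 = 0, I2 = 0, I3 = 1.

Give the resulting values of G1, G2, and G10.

G0 = I2 OR I1 = 0 OR 0 = 0
G1 = I3 NAND I0 = 1 NAND 1 = 0
G2 = G1 AND I3 = 0 AND 1 = 0
G4 = I3 AND G0 = 1 AND 0 = 0
G5 = G1 OR G4 = 0 OR 0 = 0
G6 = G5 OR I3 = 0 OR 1 = 1
G10 = G6 OR G5 OR G2 = 1 OR 0 OR 0 = 1

G1 = 0; G2 = 0; G10 = 1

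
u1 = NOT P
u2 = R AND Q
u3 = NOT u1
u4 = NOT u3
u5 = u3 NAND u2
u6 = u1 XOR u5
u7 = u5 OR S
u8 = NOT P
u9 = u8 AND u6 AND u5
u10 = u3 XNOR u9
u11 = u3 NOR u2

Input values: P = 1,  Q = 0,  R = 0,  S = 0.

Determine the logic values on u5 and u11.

u5 = 1  u11 = 0

u1 = NOT P = NOT 1 = 0
u2 = R AND Q = 0 AND 0 = 0
u3 = NOT u1 = NOT 0 = 1
u5 = u3 NAND u2 = 1 NAND 0 = 1
u11 = u3 NOR u2 = 1 NOR 0 = 0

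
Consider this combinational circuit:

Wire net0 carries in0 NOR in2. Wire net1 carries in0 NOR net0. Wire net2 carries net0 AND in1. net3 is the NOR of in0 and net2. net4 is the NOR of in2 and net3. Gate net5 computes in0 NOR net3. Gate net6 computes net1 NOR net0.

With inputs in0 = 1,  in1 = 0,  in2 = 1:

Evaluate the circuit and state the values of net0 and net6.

net0 = 0; net6 = 1

net0 = in0 NOR in2 = 1 NOR 1 = 0
net1 = in0 NOR net0 = 1 NOR 0 = 0
net6 = net1 NOR net0 = 0 NOR 0 = 1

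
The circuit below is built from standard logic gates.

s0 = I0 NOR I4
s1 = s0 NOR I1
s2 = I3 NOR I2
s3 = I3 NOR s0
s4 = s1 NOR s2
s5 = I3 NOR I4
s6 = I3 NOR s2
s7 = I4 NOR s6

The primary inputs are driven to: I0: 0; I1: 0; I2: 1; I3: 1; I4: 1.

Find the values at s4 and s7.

s4 = 0, s7 = 0

s0 = I0 NOR I4 = 0 NOR 1 = 0
s1 = s0 NOR I1 = 0 NOR 0 = 1
s2 = I3 NOR I2 = 1 NOR 1 = 0
s4 = s1 NOR s2 = 1 NOR 0 = 0
s6 = I3 NOR s2 = 1 NOR 0 = 0
s7 = I4 NOR s6 = 1 NOR 0 = 0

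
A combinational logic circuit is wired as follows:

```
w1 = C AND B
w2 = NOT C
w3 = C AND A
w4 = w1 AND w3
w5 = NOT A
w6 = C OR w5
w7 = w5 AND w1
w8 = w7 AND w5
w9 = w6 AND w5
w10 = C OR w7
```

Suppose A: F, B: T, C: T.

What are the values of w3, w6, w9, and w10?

w1 = C AND B = T AND T = T
w3 = C AND A = T AND F = F
w5 = NOT A = NOT F = T
w6 = C OR w5 = T OR T = T
w7 = w5 AND w1 = T AND T = T
w9 = w6 AND w5 = T AND T = T
w10 = C OR w7 = T OR T = T

w3 = F, w6 = T, w9 = T, w10 = T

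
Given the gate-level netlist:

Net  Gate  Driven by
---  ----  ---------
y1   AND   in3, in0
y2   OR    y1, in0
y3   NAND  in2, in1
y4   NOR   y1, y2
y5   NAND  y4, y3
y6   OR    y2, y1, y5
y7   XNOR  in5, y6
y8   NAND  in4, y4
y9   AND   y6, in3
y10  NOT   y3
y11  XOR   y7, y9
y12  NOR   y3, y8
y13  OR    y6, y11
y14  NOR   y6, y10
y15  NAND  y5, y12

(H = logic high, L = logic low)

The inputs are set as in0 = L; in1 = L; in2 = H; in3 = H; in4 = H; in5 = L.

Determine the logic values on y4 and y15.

y4 = H, y15 = H

y1 = in3 AND in0 = H AND L = L
y2 = y1 OR in0 = L OR L = L
y3 = in2 NAND in1 = H NAND L = H
y4 = y1 NOR y2 = L NOR L = H
y5 = y4 NAND y3 = H NAND H = L
y8 = in4 NAND y4 = H NAND H = L
y12 = y3 NOR y8 = H NOR L = L
y15 = y5 NAND y12 = L NAND L = H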